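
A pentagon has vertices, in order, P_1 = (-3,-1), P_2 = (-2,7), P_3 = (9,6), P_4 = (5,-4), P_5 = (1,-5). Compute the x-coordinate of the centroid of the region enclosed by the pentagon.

476/201

Apply the shoelace formula. First the cross-terms c_i = x_i·y_{i+1} − x_{i+1}·y_i:
  -23, -75, -66, -21, -16  ⇒  2A = -201, A = -100.5.
Then Σ (x_i + x_{i+1})·c_i = -1428, so x̄ = -1428 / (6·(-100.5)) = 476/201.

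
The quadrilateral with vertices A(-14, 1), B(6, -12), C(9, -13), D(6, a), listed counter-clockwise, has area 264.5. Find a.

The doubled signed area Σ (x_i y_{i+1} − x_{i+1} y_i) is linear in a.
With a=0 it equals 276; the coefficient of a is 23 (from the two edges through D).
So 23·a + 276 = 2·264.5 = 529 ⇒ a = 11.

11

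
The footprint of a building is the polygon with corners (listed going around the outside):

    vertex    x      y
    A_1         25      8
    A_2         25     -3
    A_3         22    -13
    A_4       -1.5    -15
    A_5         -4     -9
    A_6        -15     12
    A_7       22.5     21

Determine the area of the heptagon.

Σ = (-275) + (-259) + (-349.5) + (-46.5) + (-183) + (-585) + (-345) = -2043
Area = |Σ|/2 = 1021.5.

1021.5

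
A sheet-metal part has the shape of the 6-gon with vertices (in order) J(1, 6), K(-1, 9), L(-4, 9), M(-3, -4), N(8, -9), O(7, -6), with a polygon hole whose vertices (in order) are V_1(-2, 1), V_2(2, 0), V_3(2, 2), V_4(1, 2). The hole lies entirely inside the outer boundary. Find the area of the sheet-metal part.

Outer boundary:
J→K: (1)(9) − (-1)(6) = 15
K→L: (-1)(9) − (-4)(9) = 27
L→M: (-4)(-4) − (-3)(9) = 43
M→N: (-3)(-9) − (8)(-4) = 59
N→O: (8)(-6) − (7)(-9) = 15
O→J: (7)(6) − (1)(-6) = 48
Σ = 207
Area = |Σ|/2 = 103.5.
Hole:
Σ = (-2) + (4) + (2) + (5) = 9
Area = |Σ|/2 = 4.5.
Net area = 103.5 − 4.5 = 99.

99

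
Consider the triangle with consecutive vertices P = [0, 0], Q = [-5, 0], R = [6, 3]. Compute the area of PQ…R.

7.5

Apply the shoelace formula: 2A = Σ (x_i·y_{i+1} − x_{i+1}·y_i), indices taken mod 3.
P→Q: (0)(0) − (-5)(0) = 0
Q→R: (-5)(3) − (6)(0) = -15
R→P: (6)(0) − (0)(3) = 0
Σ = -15
Area = |Σ|/2 = 7.5.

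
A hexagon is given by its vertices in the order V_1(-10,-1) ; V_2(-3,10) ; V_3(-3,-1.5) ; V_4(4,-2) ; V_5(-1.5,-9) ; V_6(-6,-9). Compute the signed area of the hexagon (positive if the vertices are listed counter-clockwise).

-110

Apply the shoelace (surveyor's) formula: 2A = Σ (x_i·y_{i+1} − x_{i+1}·y_i), indices taken mod 6.
Σ = (-103) + (34.5) + (12) + (-39) + (-40.5) + (-84) = -220
Signed area = Σ/2 = -110 (negative ⇒ clockwise traversal).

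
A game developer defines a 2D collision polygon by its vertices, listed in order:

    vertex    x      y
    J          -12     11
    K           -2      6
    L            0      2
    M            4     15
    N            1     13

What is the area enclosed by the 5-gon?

71

Apply Gauss's area formula: 2A = Σ (x_i·y_{i+1} − x_{i+1}·y_i), indices taken mod 5.
Cross-terms: -50, -4, -8, 37, 167  ⇒  Σ = 142
Area = |Σ|/2 = 71.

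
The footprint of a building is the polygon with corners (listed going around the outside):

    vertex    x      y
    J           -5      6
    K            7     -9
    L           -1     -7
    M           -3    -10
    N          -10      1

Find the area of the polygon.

112

Apply the shoelace formula: 2A = Σ (x_i·y_{i+1} − x_{i+1}·y_i), indices taken mod 5.
Σ = (3) + (-58) + (-11) + (-103) + (-55) = -224
Area = |Σ|/2 = 112.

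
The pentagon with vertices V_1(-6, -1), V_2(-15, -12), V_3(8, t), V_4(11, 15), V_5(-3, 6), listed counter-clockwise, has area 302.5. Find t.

-7

The doubled signed area Σ (x_i y_{i+1} − x_{i+1} y_i) is linear in t.
With t=0 it equals 423; the coefficient of t is -26 (from the two edges through V_3).
So -26·t + 423 = 2·302.5 = 605 ⇒ t = -7.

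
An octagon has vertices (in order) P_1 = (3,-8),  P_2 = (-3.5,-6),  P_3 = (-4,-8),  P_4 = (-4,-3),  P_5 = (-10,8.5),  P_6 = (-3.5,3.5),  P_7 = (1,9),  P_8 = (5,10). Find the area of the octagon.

P_1→P_2: (3)(-6) − (-3.5)(-8) = -46
P_2→P_3: (-3.5)(-8) − (-4)(-6) = 4
P_3→P_4: (-4)(-3) − (-4)(-8) = -20
P_4→P_5: (-4)(8.5) − (-10)(-3) = -64
P_5→P_6: (-10)(3.5) − (-3.5)(8.5) = -5.25
P_6→P_7: (-3.5)(9) − (1)(3.5) = -35
P_7→P_8: (1)(10) − (5)(9) = -35
P_8→P_1: (5)(-8) − (3)(10) = -70
Σ = -271.25
Area = |Σ|/2 = 135.625.

135.625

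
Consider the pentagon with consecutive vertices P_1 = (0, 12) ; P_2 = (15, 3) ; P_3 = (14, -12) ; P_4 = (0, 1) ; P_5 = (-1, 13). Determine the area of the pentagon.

199.5

Apply Gauss's area formula: 2A = Σ (x_i·y_{i+1} − x_{i+1}·y_i), indices taken mod 5.
P_1→P_2: (0)(3) − (15)(12) = -180
P_2→P_3: (15)(-12) − (14)(3) = -222
P_3→P_4: (14)(1) − (0)(-12) = 14
P_4→P_5: (0)(13) − (-1)(1) = 1
P_5→P_1: (-1)(12) − (0)(13) = -12
Σ = -399
Area = |Σ|/2 = 199.5.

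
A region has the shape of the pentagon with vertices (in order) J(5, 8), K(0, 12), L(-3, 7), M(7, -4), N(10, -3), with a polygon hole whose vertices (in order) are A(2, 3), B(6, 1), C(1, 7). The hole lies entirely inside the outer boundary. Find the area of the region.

Outer boundary:
Apply the surveyor's formula: 2A = Σ (x_i·y_{i+1} − x_{i+1}·y_i), indices taken mod 5.
Cross-terms: 60, 36, -37, 19, 95  ⇒  Σ = 173
Area = |Σ|/2 = 86.5.
Hole:
Apply the shoelace (surveyor's) formula: 2A = Σ (x_i·y_{i+1} − x_{i+1}·y_i), indices taken mod 3.
Σ = (-16) + (41) + (-11) = 14
Area = |Σ|/2 = 7.
Net area = 86.5 − 7 = 79.5.

79.5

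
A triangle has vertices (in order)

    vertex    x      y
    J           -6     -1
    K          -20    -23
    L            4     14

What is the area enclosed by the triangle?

Apply Gauss's area formula: 2A = Σ (x_i·y_{i+1} − x_{i+1}·y_i), indices taken mod 3.
Σ = (118) + (-188) + (80) = 10
Area = |Σ|/2 = 5.

5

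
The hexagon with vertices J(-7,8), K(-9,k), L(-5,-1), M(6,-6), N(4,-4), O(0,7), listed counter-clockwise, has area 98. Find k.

-1

Write out the shoelace sum; only the two edges meeting at K involve k:
2·Area = [((-7)·k − (-9)·8) + ((-9)·(-1) − (-5)·k)] + 113
       = -2·k + 194 = 196
⇒ k = -1.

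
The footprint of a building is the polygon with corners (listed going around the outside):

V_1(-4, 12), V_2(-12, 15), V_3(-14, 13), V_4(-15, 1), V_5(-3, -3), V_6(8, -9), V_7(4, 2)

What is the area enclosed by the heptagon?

263

Apply the shoelace formula: 2A = Σ (x_i·y_{i+1} − x_{i+1}·y_i), indices taken mod 7.
Cross-terms: 84, 54, 181, 48, 51, 52, 56  ⇒  Σ = 526
Area = |Σ|/2 = 263.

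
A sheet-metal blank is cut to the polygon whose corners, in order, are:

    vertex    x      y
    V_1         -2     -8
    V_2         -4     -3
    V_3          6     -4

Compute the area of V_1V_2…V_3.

24

Apply the surveyor's formula: 2A = Σ (x_i·y_{i+1} − x_{i+1}·y_i), indices taken mod 3.
Cross-terms: -26, 34, -56  ⇒  Σ = -48
Area = |Σ|/2 = 24.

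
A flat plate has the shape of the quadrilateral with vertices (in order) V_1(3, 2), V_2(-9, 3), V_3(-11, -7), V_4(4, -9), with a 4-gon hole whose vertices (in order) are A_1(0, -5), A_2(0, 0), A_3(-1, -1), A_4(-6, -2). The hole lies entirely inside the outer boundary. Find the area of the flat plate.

Outer boundary:
Apply Gauss's area formula: 2A = Σ (x_i·y_{i+1} − x_{i+1}·y_i), indices taken mod 4.
Σ = (27) + (96) + (127) + (35) = 285
Area = |Σ|/2 = 142.5.
Hole:
Apply the shoelace (surveyor's) formula: 2A = Σ (x_i·y_{i+1} − x_{i+1}·y_i), indices taken mod 4.
Cross-terms: 0, 0, -4, 30  ⇒  Σ = 26
Area = |Σ|/2 = 13.
Net area = 142.5 − 13 = 129.5.

129.5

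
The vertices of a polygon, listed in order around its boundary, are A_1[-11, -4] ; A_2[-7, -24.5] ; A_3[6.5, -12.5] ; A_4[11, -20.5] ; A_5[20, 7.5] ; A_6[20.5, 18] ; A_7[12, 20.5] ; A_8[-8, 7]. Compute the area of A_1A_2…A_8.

Apply the shoelace (surveyor's) formula: 2A = Σ (x_i·y_{i+1} − x_{i+1}·y_i), indices taken mod 8.
Cross-terms: 241.5, 246.75, 4.25, 492.5, 206.25, 204.25, 248, 109  ⇒  Σ = 1752.5
Area = |Σ|/2 = 876.25.

876.25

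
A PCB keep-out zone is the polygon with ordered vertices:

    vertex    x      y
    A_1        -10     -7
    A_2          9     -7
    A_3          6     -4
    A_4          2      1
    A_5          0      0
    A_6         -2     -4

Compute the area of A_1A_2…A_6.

Apply the shoelace formula: 2A = Σ (x_i·y_{i+1} − x_{i+1}·y_i), indices taken mod 6.
Σ = (133) + (6) + (14) + (0) + (0) + (-26) = 127
Area = |Σ|/2 = 63.5.

63.5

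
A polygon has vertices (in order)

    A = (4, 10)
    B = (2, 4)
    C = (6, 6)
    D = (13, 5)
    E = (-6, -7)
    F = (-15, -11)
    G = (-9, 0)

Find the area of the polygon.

176.5

Apply Gauss's area formula: 2A = Σ (x_i·y_{i+1} − x_{i+1}·y_i), indices taken mod 7.
Σ = (-4) + (-12) + (-48) + (-61) + (-39) + (-99) + (-90) = -353
Area = |Σ|/2 = 176.5.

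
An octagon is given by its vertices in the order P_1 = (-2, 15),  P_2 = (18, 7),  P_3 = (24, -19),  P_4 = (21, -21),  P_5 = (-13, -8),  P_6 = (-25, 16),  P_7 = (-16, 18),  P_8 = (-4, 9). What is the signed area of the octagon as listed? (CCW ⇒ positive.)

Apply the shoelace (surveyor's) formula: 2A = Σ (x_i·y_{i+1} − x_{i+1}·y_i), indices taken mod 8.
Σ = (-284) + (-510) + (-105) + (-441) + (-408) + (-194) + (-72) + (-42) = -2056
Signed area = Σ/2 = -1028 (negative ⇒ clockwise traversal).

-1028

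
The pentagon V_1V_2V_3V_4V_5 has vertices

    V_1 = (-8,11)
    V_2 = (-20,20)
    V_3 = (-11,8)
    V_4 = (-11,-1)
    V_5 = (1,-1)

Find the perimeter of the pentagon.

66

|V_1V_2| = √((-12)² + (9)²) = √225 = 15
|V_2V_3| = √((9)² + (-12)²) = √225 = 15
|V_3V_4| = √((0)² + (-9)²) = √81 = 9
|V_4V_5| = √((12)² + (0)²) = √144 = 12
|V_5V_1| = √((-9)² + (12)²) = √225 = 15
Perimeter = 15 + 15 + 9 + 12 + 15 = 66.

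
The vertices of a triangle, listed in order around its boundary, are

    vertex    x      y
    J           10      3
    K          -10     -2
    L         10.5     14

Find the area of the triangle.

108.75

Apply the surveyor's formula: 2A = Σ (x_i·y_{i+1} − x_{i+1}·y_i), indices taken mod 3.
Σ = (10) + (-119) + (-108.5) = -217.5
Area = |Σ|/2 = 108.75.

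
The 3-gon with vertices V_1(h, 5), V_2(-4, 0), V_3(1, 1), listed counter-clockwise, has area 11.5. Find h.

-2

The doubled signed area Σ (x_i y_{i+1} − x_{i+1} y_i) is linear in h.
With h=0 it equals 21; the coefficient of h is -1 (from the two edges through V_1).
So -1·h + 21 = 2·11.5 = 23 ⇒ h = -2.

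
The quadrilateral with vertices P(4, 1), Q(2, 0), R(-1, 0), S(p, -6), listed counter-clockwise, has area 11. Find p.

-6

Write out the shoelace sum; only the two edges meeting at S involve p:
2·Area = [((-1)·(-6) − p·0) + (p·1 − 4·(-6))] + -2
       = 1·p + 28 = 22
⇒ p = -6.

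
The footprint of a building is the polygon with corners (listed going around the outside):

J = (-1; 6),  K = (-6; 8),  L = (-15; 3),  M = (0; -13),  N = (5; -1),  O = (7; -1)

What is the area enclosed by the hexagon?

Apply the surveyor's formula: 2A = Σ (x_i·y_{i+1} − x_{i+1}·y_i), indices taken mod 6.
Σ = (28) + (102) + (195) + (65) + (2) + (41) = 433
Area = |Σ|/2 = 216.5.

216.5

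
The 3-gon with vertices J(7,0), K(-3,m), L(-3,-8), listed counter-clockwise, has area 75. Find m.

7

The doubled signed area Σ (x_i y_{i+1} − x_{i+1} y_i) is linear in m.
With m=0 it equals 80; the coefficient of m is 10 (from the two edges through K).
So 10·m + 80 = 2·75 = 150 ⇒ m = 7.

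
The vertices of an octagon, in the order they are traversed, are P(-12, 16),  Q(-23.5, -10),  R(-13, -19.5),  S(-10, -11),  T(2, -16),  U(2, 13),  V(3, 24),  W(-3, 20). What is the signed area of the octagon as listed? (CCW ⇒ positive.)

Apply Gauss's area formula: 2A = Σ (x_i·y_{i+1} − x_{i+1}·y_i), indices taken mod 8.
P→Q: (-12)(-10) − (-23.5)(16) = 496
Q→R: (-23.5)(-19.5) − (-13)(-10) = 328.25
R→S: (-13)(-11) − (-10)(-19.5) = -52
S→T: (-10)(-16) − (2)(-11) = 182
T→U: (2)(13) − (2)(-16) = 58
U→V: (2)(24) − (3)(13) = 9
V→W: (3)(20) − (-3)(24) = 132
W→P: (-3)(16) − (-12)(20) = 192
Σ = 1345.25
Signed area = Σ/2 = 672.625 (positive ⇒ counter-clockwise traversal).

672.625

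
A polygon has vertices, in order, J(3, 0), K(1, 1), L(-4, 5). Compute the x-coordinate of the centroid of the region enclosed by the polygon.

0

Apply Gauss's area formula. First the cross-terms c_i = x_i·y_{i+1} − x_{i+1}·y_i:
  3, 9, -15  ⇒  2A = -3, A = -1.5.
Then Σ (x_i + x_{i+1})·c_i = 0, so x̄ = 0 / (6·(-1.5)) = 0.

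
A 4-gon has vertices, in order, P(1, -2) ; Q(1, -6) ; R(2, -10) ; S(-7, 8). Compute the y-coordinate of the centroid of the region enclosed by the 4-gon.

-0.96

Apply the surveyor's formula. First the cross-terms c_i = x_i·y_{i+1} − x_{i+1}·y_i:
  -4, 2, -54, 6  ⇒  2A = -50, A = -25.
Then Σ (y_i + y_{i+1})·c_i = 144, so ȳ = 144 / (6·(-25)) = -0.96.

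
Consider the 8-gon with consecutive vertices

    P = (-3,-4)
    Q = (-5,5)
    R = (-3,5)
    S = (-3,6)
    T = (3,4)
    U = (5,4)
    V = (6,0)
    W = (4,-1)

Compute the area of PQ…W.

67.5

Apply the shoelace (surveyor's) formula: 2A = Σ (x_i·y_{i+1} − x_{i+1}·y_i), indices taken mod 8.
Σ = (-35) + (-10) + (-3) + (-30) + (-8) + (-24) + (-6) + (-19) = -135
Area = |Σ|/2 = 67.5.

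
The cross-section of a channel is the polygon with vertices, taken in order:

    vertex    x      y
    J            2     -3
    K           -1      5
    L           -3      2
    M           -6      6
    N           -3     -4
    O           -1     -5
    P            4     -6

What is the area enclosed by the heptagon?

J→K: (2)(5) − (-1)(-3) = 7
K→L: (-1)(2) − (-3)(5) = 13
L→M: (-3)(6) − (-6)(2) = -6
M→N: (-6)(-4) − (-3)(6) = 42
N→O: (-3)(-5) − (-1)(-4) = 11
O→P: (-1)(-6) − (4)(-5) = 26
P→J: (4)(-3) − (2)(-6) = 0
Σ = 93
Area = |Σ|/2 = 46.5.

46.5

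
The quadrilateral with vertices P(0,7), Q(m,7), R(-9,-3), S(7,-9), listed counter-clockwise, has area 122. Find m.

Write out the shoelace sum; only the two edges meeting at Q involve m:
2·Area = [(0·7 − m·7) + (m·(-3) − (-9)·7)] + 151
       = -10·m + 214 = 244
⇒ m = -3.

-3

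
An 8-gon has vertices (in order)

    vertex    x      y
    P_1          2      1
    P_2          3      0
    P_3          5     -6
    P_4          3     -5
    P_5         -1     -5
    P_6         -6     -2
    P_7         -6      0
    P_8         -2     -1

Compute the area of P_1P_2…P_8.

41

Apply the surveyor's formula: 2A = Σ (x_i·y_{i+1} − x_{i+1}·y_i), indices taken mod 8.
Σ = (-3) + (-18) + (-7) + (-20) + (-28) + (-12) + (6) + (0) = -82
Area = |Σ|/2 = 41.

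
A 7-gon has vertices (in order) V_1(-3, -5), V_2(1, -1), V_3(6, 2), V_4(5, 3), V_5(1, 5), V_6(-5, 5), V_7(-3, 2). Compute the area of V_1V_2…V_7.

51

Apply Gauss's area formula: 2A = Σ (x_i·y_{i+1} − x_{i+1}·y_i), indices taken mod 7.
Σ = (8) + (8) + (8) + (22) + (30) + (5) + (21) = 102
Area = |Σ|/2 = 51.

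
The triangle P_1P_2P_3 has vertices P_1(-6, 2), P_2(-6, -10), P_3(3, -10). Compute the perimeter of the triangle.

|P_1P_2| = √((0)² + (-12)²) = √144 = 12
|P_2P_3| = √((9)² + (0)²) = √81 = 9
|P_3P_1| = √((-9)² + (12)²) = √225 = 15
Perimeter = 12 + 9 + 15 = 36.

36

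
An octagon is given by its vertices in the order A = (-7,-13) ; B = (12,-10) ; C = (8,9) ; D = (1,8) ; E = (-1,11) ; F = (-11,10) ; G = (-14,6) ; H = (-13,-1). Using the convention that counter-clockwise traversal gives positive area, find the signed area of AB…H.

463.5

Apply the shoelace (surveyor's) formula: 2A = Σ (x_i·y_{i+1} − x_{i+1}·y_i), indices taken mod 8.
Cross-terms: 226, 188, 55, 19, 111, 74, 92, 162  ⇒  Σ = 927
Signed area = Σ/2 = 463.5 (positive ⇒ counter-clockwise traversal).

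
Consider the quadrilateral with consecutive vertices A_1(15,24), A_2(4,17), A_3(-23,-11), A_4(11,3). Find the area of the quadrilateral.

388.5

Apply the shoelace (surveyor's) formula: 2A = Σ (x_i·y_{i+1} − x_{i+1}·y_i), indices taken mod 4.
Cross-terms: 159, 347, 52, 219  ⇒  Σ = 777
Area = |Σ|/2 = 388.5.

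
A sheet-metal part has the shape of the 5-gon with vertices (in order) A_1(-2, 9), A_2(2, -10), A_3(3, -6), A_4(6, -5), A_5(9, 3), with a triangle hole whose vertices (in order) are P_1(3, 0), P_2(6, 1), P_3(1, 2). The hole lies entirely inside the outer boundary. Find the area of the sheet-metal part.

91.5

Outer boundary:
Apply Gauss's area formula: 2A = Σ (x_i·y_{i+1} − x_{i+1}·y_i), indices taken mod 5.
Cross-terms: 2, 18, 21, 63, 87  ⇒  Σ = 191
Area = |Σ|/2 = 95.5.
Hole:
Cross-terms: 3, 11, -6  ⇒  Σ = 8
Area = |Σ|/2 = 4.
Net area = 95.5 − 4 = 91.5.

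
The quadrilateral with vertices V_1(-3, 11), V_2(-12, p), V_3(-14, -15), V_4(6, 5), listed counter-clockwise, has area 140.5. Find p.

-12

The doubled signed area Σ (x_i y_{i+1} − x_{i+1} y_i) is linear in p.
With p=0 it equals 413; the coefficient of p is 11 (from the two edges through V_2).
So 11·p + 413 = 2·140.5 = 281 ⇒ p = -12.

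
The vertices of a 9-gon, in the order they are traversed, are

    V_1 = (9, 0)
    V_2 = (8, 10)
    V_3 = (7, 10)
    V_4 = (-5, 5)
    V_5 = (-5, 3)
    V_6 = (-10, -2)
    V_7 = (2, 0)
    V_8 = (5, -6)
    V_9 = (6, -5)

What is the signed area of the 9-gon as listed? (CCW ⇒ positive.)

Apply Gauss's area formula: 2A = Σ (x_i·y_{i+1} − x_{i+1}·y_i), indices taken mod 9.
Σ = (90) + (10) + (85) + (10) + (40) + (4) + (-12) + (11) + (45) = 283
Signed area = Σ/2 = 141.5 (positive ⇒ counter-clockwise traversal).

141.5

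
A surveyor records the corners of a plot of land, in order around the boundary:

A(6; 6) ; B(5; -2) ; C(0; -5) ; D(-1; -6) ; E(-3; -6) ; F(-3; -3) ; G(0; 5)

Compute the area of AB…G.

69

Cross-terms: -42, -25, -5, -12, -9, -15, -30  ⇒  Σ = -138
Area = |Σ|/2 = 69.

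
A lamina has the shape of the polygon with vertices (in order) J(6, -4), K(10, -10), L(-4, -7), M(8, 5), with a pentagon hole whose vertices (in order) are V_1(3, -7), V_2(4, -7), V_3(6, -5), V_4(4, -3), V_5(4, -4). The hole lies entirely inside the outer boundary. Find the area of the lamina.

72.5

Outer boundary:
Cross-terms: -20, -110, 36, -62  ⇒  Σ = -156
Area = |Σ|/2 = 78.
Hole:
V_1→V_2: (3)(-7) − (4)(-7) = 7
V_2→V_3: (4)(-5) − (6)(-7) = 22
V_3→V_4: (6)(-3) − (4)(-5) = 2
V_4→V_5: (4)(-4) − (4)(-3) = -4
V_5→V_1: (4)(-7) − (3)(-4) = -16
Σ = 11
Area = |Σ|/2 = 5.5.
Net area = 78 − 5.5 = 72.5.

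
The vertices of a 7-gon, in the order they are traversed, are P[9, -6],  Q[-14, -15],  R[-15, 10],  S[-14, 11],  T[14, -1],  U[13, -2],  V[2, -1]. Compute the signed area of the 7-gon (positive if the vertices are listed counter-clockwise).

Apply the surveyor's formula: 2A = Σ (x_i·y_{i+1} − x_{i+1}·y_i), indices taken mod 7.
Σ = (-219) + (-365) + (-25) + (-140) + (-15) + (-9) + (-3) = -776
Signed area = Σ/2 = -388 (negative ⇒ clockwise traversal).

-388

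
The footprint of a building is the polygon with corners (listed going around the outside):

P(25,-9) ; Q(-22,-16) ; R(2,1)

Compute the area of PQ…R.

Apply the shoelace (surveyor's) formula: 2A = Σ (x_i·y_{i+1} − x_{i+1}·y_i), indices taken mod 3.
Cross-terms: -598, 10, -43  ⇒  Σ = -631
Area = |Σ|/2 = 315.5.

315.5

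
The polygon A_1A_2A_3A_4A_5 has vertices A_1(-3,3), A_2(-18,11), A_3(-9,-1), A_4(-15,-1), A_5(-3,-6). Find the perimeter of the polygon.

|A_1A_2| = √((-15)² + (8)²) = √289 = 17
|A_2A_3| = √((9)² + (-12)²) = √225 = 15
|A_3A_4| = √((-6)² + (0)²) = √36 = 6
|A_4A_5| = √((12)² + (-5)²) = √169 = 13
|A_5A_1| = √((0)² + (9)²) = √81 = 9
Perimeter = 17 + 15 + 6 + 13 + 9 = 60.

60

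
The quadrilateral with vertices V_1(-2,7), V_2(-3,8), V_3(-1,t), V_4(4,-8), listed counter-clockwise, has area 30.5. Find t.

-4

Write out the shoelace sum; only the two edges meeting at V_3 involve t:
2·Area = [((-3)·t − (-1)·8) + ((-1)·(-8) − 4·t)] + 17
       = -7·t + 33 = 61
⇒ t = -4.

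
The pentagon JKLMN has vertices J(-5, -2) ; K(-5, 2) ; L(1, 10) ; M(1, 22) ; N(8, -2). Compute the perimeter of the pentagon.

64

|JK| = √((0)² + (4)²) = √16 = 4
|KL| = √((6)² + (8)²) = √100 = 10
|LM| = √((0)² + (12)²) = √144 = 12
|MN| = √((7)² + (-24)²) = √625 = 25
|NJ| = √((-13)² + (0)²) = √169 = 13
Perimeter = 4 + 10 + 12 + 25 + 13 = 64.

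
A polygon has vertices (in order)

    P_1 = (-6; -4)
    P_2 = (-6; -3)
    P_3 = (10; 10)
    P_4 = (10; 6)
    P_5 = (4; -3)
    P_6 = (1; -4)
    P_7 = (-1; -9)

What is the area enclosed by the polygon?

103

Apply the shoelace (surveyor's) formula: 2A = Σ (x_i·y_{i+1} − x_{i+1}·y_i), indices taken mod 7.
Cross-terms: -6, -30, -40, -54, -13, -13, -50  ⇒  Σ = -206
Area = |Σ|/2 = 103.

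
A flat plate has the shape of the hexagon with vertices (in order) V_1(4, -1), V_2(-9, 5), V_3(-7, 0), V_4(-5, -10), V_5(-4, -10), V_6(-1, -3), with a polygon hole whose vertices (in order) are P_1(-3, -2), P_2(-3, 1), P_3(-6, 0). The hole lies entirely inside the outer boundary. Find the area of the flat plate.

66

Outer boundary:
V_1→V_2: (4)(5) − (-9)(-1) = 11
V_2→V_3: (-9)(0) − (-7)(5) = 35
V_3→V_4: (-7)(-10) − (-5)(0) = 70
V_4→V_5: (-5)(-10) − (-4)(-10) = 10
V_5→V_6: (-4)(-3) − (-1)(-10) = 2
V_6→V_1: (-1)(-1) − (4)(-3) = 13
Σ = 141
Area = |Σ|/2 = 70.5.
Hole:
Σ = (-9) + (6) + (12) = 9
Area = |Σ|/2 = 4.5.
Net area = 70.5 − 4.5 = 66.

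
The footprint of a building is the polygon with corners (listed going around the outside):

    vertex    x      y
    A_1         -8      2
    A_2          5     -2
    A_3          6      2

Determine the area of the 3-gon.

Apply the shoelace formula: 2A = Σ (x_i·y_{i+1} − x_{i+1}·y_i), indices taken mod 3.
Σ = (6) + (22) + (28) = 56
Area = |Σ|/2 = 28.

28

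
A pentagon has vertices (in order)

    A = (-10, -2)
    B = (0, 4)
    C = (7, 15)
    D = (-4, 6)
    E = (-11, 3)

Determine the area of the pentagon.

70

Apply Gauss's area formula: 2A = Σ (x_i·y_{i+1} − x_{i+1}·y_i), indices taken mod 5.
Σ = (-40) + (-28) + (102) + (54) + (52) = 140
Area = |Σ|/2 = 70.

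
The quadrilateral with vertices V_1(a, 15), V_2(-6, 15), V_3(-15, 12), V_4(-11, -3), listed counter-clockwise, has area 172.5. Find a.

5

Write out the shoelace sum; only the two edges meeting at V_1 involve a:
2·Area = [((-11)·15 − a·(-3)) + (a·15 − (-6)·15)] + 330
       = 18·a + 255 = 345
⇒ a = 5.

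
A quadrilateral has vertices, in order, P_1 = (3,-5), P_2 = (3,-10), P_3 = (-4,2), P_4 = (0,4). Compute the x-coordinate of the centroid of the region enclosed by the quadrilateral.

Apply the shoelace formula. First the cross-terms c_i = x_i·y_{i+1} − x_{i+1}·y_i:
  -15, -34, -16, -12  ⇒  2A = -77, A = -38.5.
Then Σ (x_i + x_{i+1})·c_i = -28, so x̄ = -28 / (6·(-38.5)) = 4/33.

4/33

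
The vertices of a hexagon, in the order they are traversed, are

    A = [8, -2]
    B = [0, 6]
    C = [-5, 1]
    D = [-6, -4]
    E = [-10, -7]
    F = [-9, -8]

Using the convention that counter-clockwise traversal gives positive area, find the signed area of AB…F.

102.5

Apply the surveyor's formula: 2A = Σ (x_i·y_{i+1} − x_{i+1}·y_i), indices taken mod 6.
Σ = (48) + (30) + (26) + (2) + (17) + (82) = 205
Signed area = Σ/2 = 102.5 (positive ⇒ counter-clockwise traversal).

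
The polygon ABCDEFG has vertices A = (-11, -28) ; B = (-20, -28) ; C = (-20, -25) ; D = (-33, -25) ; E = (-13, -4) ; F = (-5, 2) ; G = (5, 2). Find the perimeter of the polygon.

108

|AB| = √((-9)² + (0)²) = √81 = 9
|BC| = √((0)² + (3)²) = √9 = 3
|CD| = √((-13)² + (0)²) = √169 = 13
|DE| = √((20)² + (21)²) = √841 = 29
|EF| = √((8)² + (6)²) = √100 = 10
|FG| = √((10)² + (0)²) = √100 = 10
|GA| = √((-16)² + (-30)²) = √1156 = 34
Perimeter = 9 + 3 + 13 + 29 + 10 + 10 + 34 = 108.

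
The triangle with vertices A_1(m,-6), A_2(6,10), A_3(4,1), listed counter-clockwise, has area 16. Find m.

6

Write out the shoelace sum; only the two edges meeting at A_1 involve m:
2·Area = [(4·(-6) − m·1) + (m·10 − 6·(-6))] + -34
       = 9·m + -22 = 32
⇒ m = 6.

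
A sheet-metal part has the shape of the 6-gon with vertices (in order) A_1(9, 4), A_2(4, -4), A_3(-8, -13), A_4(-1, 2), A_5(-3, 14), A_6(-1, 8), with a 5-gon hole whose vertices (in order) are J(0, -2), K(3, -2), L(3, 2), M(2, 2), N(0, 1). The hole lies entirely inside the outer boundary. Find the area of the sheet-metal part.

Outer boundary:
Apply Gauss's area formula: 2A = Σ (x_i·y_{i+1} − x_{i+1}·y_i), indices taken mod 6.
A_1→A_2: (9)(-4) − (4)(4) = -52
A_2→A_3: (4)(-13) − (-8)(-4) = -84
A_3→A_4: (-8)(2) − (-1)(-13) = -29
A_4→A_5: (-1)(14) − (-3)(2) = -8
A_5→A_6: (-3)(8) − (-1)(14) = -10
A_6→A_1: (-1)(4) − (9)(8) = -76
Σ = -259
Area = |Σ|/2 = 129.5.
Hole:
Cross-terms: 6, 12, 2, 2, 0  ⇒  Σ = 22
Area = |Σ|/2 = 11.
Net area = 129.5 − 11 = 118.5.

118.5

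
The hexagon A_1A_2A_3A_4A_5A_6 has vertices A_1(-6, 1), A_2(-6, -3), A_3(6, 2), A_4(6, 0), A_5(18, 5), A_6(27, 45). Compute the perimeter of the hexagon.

128

|A_1A_2| = √((0)² + (-4)²) = √16 = 4
|A_2A_3| = √((12)² + (5)²) = √169 = 13
|A_3A_4| = √((0)² + (-2)²) = √4 = 2
|A_4A_5| = √((12)² + (5)²) = √169 = 13
|A_5A_6| = √((9)² + (40)²) = √1681 = 41
|A_6A_1| = √((-33)² + (-44)²) = √3025 = 55
Perimeter = 4 + 13 + 2 + 13 + 41 + 55 = 128.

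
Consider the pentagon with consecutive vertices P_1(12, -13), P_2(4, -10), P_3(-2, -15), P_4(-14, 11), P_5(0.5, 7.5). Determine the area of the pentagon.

Apply Gauss's area formula: 2A = Σ (x_i·y_{i+1} − x_{i+1}·y_i), indices taken mod 5.
Σ = (-68) + (-80) + (-232) + (-110.5) + (-96.5) = -587
Area = |Σ|/2 = 293.5.

293.5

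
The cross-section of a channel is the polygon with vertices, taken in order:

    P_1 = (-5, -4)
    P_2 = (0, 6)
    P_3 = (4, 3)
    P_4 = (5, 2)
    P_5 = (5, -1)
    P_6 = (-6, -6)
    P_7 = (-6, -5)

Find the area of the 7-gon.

Apply the shoelace (surveyor's) formula: 2A = Σ (x_i·y_{i+1} − x_{i+1}·y_i), indices taken mod 7.
Σ = (-30) + (-24) + (-7) + (-15) + (-36) + (-6) + (-1) = -119
Area = |Σ|/2 = 59.5.

59.5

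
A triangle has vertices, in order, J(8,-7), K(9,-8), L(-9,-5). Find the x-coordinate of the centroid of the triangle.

Apply the surveyor's formula. First the cross-terms c_i = x_i·y_{i+1} − x_{i+1}·y_i:
  -1, -117, 103  ⇒  2A = -15, A = -7.5.
Then Σ (x_i + x_{i+1})·c_i = -120, so x̄ = -120 / (6·(-7.5)) = 8/3.

8/3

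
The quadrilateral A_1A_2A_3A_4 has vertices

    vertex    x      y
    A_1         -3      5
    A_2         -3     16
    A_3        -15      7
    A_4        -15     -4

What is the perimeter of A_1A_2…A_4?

52

|A_1A_2| = √((0)² + (11)²) = √121 = 11
|A_2A_3| = √((-12)² + (-9)²) = √225 = 15
|A_3A_4| = √((0)² + (-11)²) = √121 = 11
|A_4A_1| = √((12)² + (9)²) = √225 = 15
Perimeter = 11 + 15 + 11 + 15 = 52.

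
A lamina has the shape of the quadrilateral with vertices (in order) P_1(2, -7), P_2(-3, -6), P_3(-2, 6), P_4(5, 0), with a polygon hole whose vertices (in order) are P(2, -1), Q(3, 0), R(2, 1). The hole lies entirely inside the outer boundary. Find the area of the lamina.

Outer boundary:
Apply the shoelace formula: 2A = Σ (x_i·y_{i+1} − x_{i+1}·y_i), indices taken mod 4.
Σ = (-33) + (-30) + (-30) + (-35) = -128
Area = |Σ|/2 = 64.
Hole:
P→Q: (2)(0) − (3)(-1) = 3
Q→R: (3)(1) − (2)(0) = 3
R→P: (2)(-1) − (2)(1) = -4
Σ = 2
Area = |Σ|/2 = 1.
Net area = 64 − 1 = 63.

63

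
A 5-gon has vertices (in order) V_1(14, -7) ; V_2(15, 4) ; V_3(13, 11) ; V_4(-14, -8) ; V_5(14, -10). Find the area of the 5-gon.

Apply the shoelace (surveyor's) formula: 2A = Σ (x_i·y_{i+1} − x_{i+1}·y_i), indices taken mod 5.
Cross-terms: 161, 113, 50, 252, 42  ⇒  Σ = 618
Area = |Σ|/2 = 309.

309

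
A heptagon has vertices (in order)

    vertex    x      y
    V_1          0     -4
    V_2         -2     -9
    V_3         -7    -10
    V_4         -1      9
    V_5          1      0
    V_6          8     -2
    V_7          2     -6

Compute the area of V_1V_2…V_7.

Apply the shoelace (surveyor's) formula: 2A = Σ (x_i·y_{i+1} − x_{i+1}·y_i), indices taken mod 7.
Σ = (-8) + (-43) + (-73) + (-9) + (-2) + (-44) + (-8) = -187
Area = |Σ|/2 = 93.5.

93.5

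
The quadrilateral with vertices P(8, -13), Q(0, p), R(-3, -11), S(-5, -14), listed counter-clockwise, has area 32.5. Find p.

-9

Write out the shoelace sum; only the two edges meeting at Q involve p:
2·Area = [(8·p − 0·(-13)) + (0·(-11) − (-3)·p)] + 164
       = 11·p + 164 = 65
⇒ p = -9.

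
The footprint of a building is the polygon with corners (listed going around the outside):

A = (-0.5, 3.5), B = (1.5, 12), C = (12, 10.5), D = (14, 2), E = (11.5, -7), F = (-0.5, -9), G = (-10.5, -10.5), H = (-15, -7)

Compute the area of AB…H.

359.875

Apply Gauss's area formula: 2A = Σ (x_i·y_{i+1} − x_{i+1}·y_i), indices taken mod 8.
A→B: (-0.5)(12) − (1.5)(3.5) = -11.25
B→C: (1.5)(10.5) − (12)(12) = -128.25
C→D: (12)(2) − (14)(10.5) = -123
D→E: (14)(-7) − (11.5)(2) = -121
E→F: (11.5)(-9) − (-0.5)(-7) = -107
F→G: (-0.5)(-10.5) − (-10.5)(-9) = -89.25
G→H: (-10.5)(-7) − (-15)(-10.5) = -84
H→A: (-15)(3.5) − (-0.5)(-7) = -56
Σ = -719.75
Area = |Σ|/2 = 359.875.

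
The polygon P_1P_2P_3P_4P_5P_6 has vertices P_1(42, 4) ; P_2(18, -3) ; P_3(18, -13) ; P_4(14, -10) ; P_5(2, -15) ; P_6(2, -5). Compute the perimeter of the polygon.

|P_1P_2| = √((-24)² + (-7)²) = √625 = 25
|P_2P_3| = √((0)² + (-10)²) = √100 = 10
|P_3P_4| = √((-4)² + (3)²) = √25 = 5
|P_4P_5| = √((-12)² + (-5)²) = √169 = 13
|P_5P_6| = √((0)² + (10)²) = √100 = 10
|P_6P_1| = √((40)² + (9)²) = √1681 = 41
Perimeter = 25 + 10 + 5 + 13 + 10 + 41 = 104.

104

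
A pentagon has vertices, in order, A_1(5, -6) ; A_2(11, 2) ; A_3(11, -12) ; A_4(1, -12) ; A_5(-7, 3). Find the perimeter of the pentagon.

|A_1A_2| = √((6)² + (8)²) = √100 = 10
|A_2A_3| = √((0)² + (-14)²) = √196 = 14
|A_3A_4| = √((-10)² + (0)²) = √100 = 10
|A_4A_5| = √((-8)² + (15)²) = √289 = 17
|A_5A_1| = √((12)² + (-9)²) = √225 = 15
Perimeter = 10 + 14 + 10 + 17 + 15 = 66.

66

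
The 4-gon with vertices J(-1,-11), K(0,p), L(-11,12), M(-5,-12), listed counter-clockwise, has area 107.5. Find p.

-2

The doubled signed area Σ (x_i y_{i+1} − x_{i+1} y_i) is linear in p.
With p=0 it equals 235; the coefficient of p is 10 (from the two edges through K).
So 10·p + 235 = 2·107.5 = 215 ⇒ p = -2.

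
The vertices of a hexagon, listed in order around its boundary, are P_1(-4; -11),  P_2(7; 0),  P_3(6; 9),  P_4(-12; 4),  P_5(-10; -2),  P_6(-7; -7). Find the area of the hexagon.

Apply the surveyor's formula: 2A = Σ (x_i·y_{i+1} − x_{i+1}·y_i), indices taken mod 6.
Cross-terms: 77, 63, 132, 64, 56, 49  ⇒  Σ = 441
Area = |Σ|/2 = 220.5.

220.5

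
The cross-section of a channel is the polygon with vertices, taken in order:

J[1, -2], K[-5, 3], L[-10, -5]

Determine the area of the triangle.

36.5

Cross-terms: -7, 55, 25  ⇒  Σ = 73
Area = |Σ|/2 = 36.5.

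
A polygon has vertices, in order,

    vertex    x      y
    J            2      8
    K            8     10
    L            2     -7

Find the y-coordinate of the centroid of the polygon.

Apply the surveyor's formula. First the cross-terms c_i = x_i·y_{i+1} − x_{i+1}·y_i:
  -44, -76, 30  ⇒  2A = -90, A = -45.
Then Σ (y_i + y_{i+1})·c_i = -990, so ȳ = -990 / (6·(-45)) = 11/3.

11/3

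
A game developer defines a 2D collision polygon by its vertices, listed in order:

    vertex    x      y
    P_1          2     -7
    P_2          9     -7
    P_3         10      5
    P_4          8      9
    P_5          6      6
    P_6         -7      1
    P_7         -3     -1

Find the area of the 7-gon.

Apply the shoelace formula: 2A = Σ (x_i·y_{i+1} − x_{i+1}·y_i), indices taken mod 7.
Σ = (49) + (115) + (50) + (-6) + (48) + (10) + (23) = 289
Area = |Σ|/2 = 144.5.

144.5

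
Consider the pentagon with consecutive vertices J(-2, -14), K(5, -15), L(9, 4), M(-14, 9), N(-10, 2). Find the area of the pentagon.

299

Apply the shoelace formula: 2A = Σ (x_i·y_{i+1} − x_{i+1}·y_i), indices taken mod 5.
Σ = (100) + (155) + (137) + (62) + (144) = 598
Area = |Σ|/2 = 299.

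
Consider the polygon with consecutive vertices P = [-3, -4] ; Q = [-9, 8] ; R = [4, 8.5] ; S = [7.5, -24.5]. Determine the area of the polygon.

Cross-terms: -60, -108.5, -161.75, -103.5  ⇒  Σ = -433.75
Area = |Σ|/2 = 216.875.

216.875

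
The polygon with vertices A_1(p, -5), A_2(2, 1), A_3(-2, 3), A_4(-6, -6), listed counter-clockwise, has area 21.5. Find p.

The doubled signed area Σ (x_i y_{i+1} − x_{i+1} y_i) is linear in p.
With p=0 it equals 78; the coefficient of p is 7 (from the two edges through A_1).
So 7·p + 78 = 2·21.5 = 43 ⇒ p = -5.

-5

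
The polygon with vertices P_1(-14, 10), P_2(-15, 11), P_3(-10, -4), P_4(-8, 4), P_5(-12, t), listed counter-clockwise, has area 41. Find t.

Write out the shoelace sum; only the two edges meeting at P_5 involve t:
2·Area = [((-8)·t − (-12)·4) + ((-12)·10 − (-14)·t)] + 94
       = 6·t + 22 = 82
⇒ t = 10.

10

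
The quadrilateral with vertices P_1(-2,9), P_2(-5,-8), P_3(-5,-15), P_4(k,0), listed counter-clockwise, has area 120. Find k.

6

The doubled signed area Σ (x_i y_{i+1} − x_{i+1} y_i) is linear in k.
With k=0 it equals 96; the coefficient of k is 24 (from the two edges through P_4).
So 24·k + 96 = 2·120 = 240 ⇒ k = 6.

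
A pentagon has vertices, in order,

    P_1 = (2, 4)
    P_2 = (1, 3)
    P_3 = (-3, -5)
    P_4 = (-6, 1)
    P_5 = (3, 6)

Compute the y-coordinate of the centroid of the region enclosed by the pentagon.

Apply the shoelace formula. First the cross-terms c_i = x_i·y_{i+1} − x_{i+1}·y_i:
  2, 4, -33, -39, 0  ⇒  2A = -66, A = -33.
Then Σ (y_i + y_{i+1})·c_i = -135, so ȳ = -135 / (6·(-33)) = 15/22.

15/22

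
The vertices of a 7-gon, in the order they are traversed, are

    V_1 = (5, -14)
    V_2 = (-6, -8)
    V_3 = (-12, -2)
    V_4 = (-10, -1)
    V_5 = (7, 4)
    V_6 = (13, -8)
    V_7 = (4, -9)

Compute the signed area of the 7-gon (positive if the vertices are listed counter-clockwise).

Σ = (-124) + (-84) + (-8) + (-33) + (-108) + (-85) + (-11) = -453
Signed area = Σ/2 = -226.5 (negative ⇒ clockwise traversal).

-226.5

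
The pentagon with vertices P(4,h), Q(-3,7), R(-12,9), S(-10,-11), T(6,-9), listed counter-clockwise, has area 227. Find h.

Write out the shoelace sum; only the two edges meeting at P involve h:
2·Area = [(6·h − 4·(-9)) + (4·7 − (-3)·h)] + 435
       = 9·h + 499 = 454
⇒ h = -5.

-5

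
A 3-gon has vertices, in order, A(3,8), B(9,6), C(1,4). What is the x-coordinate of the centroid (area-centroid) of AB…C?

Apply the surveyor's formula. First the cross-terms c_i = x_i·y_{i+1} − x_{i+1}·y_i:
  -54, 30, -4  ⇒  2A = -28, A = -14.
Then Σ (x_i + x_{i+1})·c_i = -364, so x̄ = -364 / (6·(-14)) = 13/3.

13/3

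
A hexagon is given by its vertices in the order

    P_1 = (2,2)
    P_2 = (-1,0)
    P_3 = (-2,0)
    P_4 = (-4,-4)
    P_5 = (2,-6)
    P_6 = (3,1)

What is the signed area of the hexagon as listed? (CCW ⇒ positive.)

33

Apply Gauss's area formula: 2A = Σ (x_i·y_{i+1} − x_{i+1}·y_i), indices taken mod 6.
Σ = (2) + (0) + (8) + (32) + (20) + (4) = 66
Signed area = Σ/2 = 33 (positive ⇒ counter-clockwise traversal).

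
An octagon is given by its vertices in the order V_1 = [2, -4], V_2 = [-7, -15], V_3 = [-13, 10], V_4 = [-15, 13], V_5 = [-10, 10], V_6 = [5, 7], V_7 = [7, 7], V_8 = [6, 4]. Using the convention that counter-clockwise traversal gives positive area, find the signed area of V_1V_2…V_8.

Apply the shoelace (surveyor's) formula: 2A = Σ (x_i·y_{i+1} − x_{i+1}·y_i), indices taken mod 8.
Σ = (-58) + (-265) + (-19) + (-20) + (-120) + (-14) + (-14) + (-32) = -542
Signed area = Σ/2 = -271 (negative ⇒ clockwise traversal).

-271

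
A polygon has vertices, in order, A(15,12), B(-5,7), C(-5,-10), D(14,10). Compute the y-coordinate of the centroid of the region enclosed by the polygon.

Apply Gauss's area formula. First the cross-terms c_i = x_i·y_{i+1} − x_{i+1}·y_i:
  165, 85, 90, 18  ⇒  2A = 358, A = 179.
Then Σ (y_i + y_{i+1})·c_i = 3276, so ȳ = 3276 / (6·179) = 546/179.

546/179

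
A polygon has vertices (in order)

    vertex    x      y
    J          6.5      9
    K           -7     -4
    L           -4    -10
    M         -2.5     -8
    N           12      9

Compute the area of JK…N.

Apply the surveyor's formula: 2A = Σ (x_i·y_{i+1} − x_{i+1}·y_i), indices taken mod 5.
J→K: (6.5)(-4) − (-7)(9) = 37
K→L: (-7)(-10) − (-4)(-4) = 54
L→M: (-4)(-8) − (-2.5)(-10) = 7
M→N: (-2.5)(9) − (12)(-8) = 73.5
N→J: (12)(9) − (6.5)(9) = 49.5
Σ = 221
Area = |Σ|/2 = 110.5.

110.5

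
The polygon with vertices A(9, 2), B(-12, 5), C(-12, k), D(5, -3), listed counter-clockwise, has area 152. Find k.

-6

The doubled signed area Σ (x_i y_{i+1} − x_{i+1} y_i) is linear in k.
With k=0 it equals 202; the coefficient of k is -17 (from the two edges through C).
So -17·k + 202 = 2·152 = 304 ⇒ k = -6.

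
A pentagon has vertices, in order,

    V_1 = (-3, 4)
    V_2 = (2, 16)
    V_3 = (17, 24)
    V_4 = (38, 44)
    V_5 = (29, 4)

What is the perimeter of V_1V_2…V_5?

|V_1V_2| = √((5)² + (12)²) = √169 = 13
|V_2V_3| = √((15)² + (8)²) = √289 = 17
|V_3V_4| = √((21)² + (20)²) = √841 = 29
|V_4V_5| = √((-9)² + (-40)²) = √1681 = 41
|V_5V_1| = √((-32)² + (0)²) = √1024 = 32
Perimeter = 13 + 17 + 29 + 41 + 32 = 132.

132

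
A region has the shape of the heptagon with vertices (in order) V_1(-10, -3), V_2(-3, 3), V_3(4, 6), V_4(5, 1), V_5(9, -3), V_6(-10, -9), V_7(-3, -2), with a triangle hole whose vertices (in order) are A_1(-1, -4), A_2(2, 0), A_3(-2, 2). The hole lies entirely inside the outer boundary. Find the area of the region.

Outer boundary:
Apply the surveyor's formula: 2A = Σ (x_i·y_{i+1} − x_{i+1}·y_i), indices taken mod 7.
V_1→V_2: (-10)(3) − (-3)(-3) = -39
V_2→V_3: (-3)(6) − (4)(3) = -30
V_3→V_4: (4)(1) − (5)(6) = -26
V_4→V_5: (5)(-3) − (9)(1) = -24
V_5→V_6: (9)(-9) − (-10)(-3) = -111
V_6→V_7: (-10)(-2) − (-3)(-9) = -7
V_7→V_1: (-3)(-3) − (-10)(-2) = -11
Σ = -248
Area = |Σ|/2 = 124.
Hole:
Cross-terms: 8, 4, 10  ⇒  Σ = 22
Area = |Σ|/2 = 11.
Net area = 124 − 11 = 113.

113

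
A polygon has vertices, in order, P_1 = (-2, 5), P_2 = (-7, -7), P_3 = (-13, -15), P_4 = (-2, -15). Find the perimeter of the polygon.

|P_1P_2| = √((-5)² + (-12)²) = √169 = 13
|P_2P_3| = √((-6)² + (-8)²) = √100 = 10
|P_3P_4| = √((11)² + (0)²) = √121 = 11
|P_4P_1| = √((0)² + (20)²) = √400 = 20
Perimeter = 13 + 10 + 11 + 20 = 54.

54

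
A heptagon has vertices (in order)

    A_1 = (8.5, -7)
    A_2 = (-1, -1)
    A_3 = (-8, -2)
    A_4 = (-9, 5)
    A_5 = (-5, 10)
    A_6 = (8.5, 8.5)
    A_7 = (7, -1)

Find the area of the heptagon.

Apply the shoelace (surveyor's) formula: 2A = Σ (x_i·y_{i+1} − x_{i+1}·y_i), indices taken mod 7.
A_1→A_2: (8.5)(-1) − (-1)(-7) = -15.5
A_2→A_3: (-1)(-2) − (-8)(-1) = -6
A_3→A_4: (-8)(5) − (-9)(-2) = -58
A_4→A_5: (-9)(10) − (-5)(5) = -65
A_5→A_6: (-5)(8.5) − (8.5)(10) = -127.5
A_6→A_7: (8.5)(-1) − (7)(8.5) = -68
A_7→A_1: (7)(-7) − (8.5)(-1) = -40.5
Σ = -380.5
Area = |Σ|/2 = 190.25.

190.25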